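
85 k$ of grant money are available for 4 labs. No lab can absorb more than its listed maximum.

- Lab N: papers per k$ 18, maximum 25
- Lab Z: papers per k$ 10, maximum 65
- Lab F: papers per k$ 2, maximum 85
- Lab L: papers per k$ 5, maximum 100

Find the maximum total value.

1050

Rank by papers per k$: Lab N 18 > Lab Z 10 > Lab L 5 > Lab F 2.
Lab N: +25 to 25 (cap) → 60 left.
Lab Z: +60 (room for 65) → 60. Pool exhausted.
Total = 18×25 + 10×60 = 1050.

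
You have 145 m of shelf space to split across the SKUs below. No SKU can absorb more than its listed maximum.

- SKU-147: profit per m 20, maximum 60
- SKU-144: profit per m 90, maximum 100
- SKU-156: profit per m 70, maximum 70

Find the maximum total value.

Highest profit per m first: SKU-144 90 > SKU-156 70 > SKU-147 20.
Give SKU-144 100 to hit its cap of 100 → 45 left.
Only 45 left; SKU-156 takes them to reach 45.
Total = 90×100 + 70×45 = 12150.

12150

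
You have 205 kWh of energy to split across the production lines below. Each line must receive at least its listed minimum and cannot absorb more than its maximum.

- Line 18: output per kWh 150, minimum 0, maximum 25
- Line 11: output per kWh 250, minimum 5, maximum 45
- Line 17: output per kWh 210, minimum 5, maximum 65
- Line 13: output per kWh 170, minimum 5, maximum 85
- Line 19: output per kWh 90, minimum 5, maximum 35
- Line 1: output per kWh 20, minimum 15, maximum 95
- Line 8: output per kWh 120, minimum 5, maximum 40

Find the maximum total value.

Meeting every minimum uses 0+5+5+5+5+15+5 = 40 kWh, leaving 165.
Highest output per kWh first: Line 11 250 > Line 17 210 > Line 13 170 > Line 18 150 > Line 8 120 > Line 19 90 > Line 1 20.
Line 11 takes 40 more to reach its cap of 45 → 125 left.
Give Line 17 60 more to hit its cap of 65 → 65 left.
Line 13 has room for 80 more but only 65 remain, so it gets 70.
Total = 250×45 + 210×65 + 170×70 + 90×5 + 20×15 + 120×5 = 38150.

38150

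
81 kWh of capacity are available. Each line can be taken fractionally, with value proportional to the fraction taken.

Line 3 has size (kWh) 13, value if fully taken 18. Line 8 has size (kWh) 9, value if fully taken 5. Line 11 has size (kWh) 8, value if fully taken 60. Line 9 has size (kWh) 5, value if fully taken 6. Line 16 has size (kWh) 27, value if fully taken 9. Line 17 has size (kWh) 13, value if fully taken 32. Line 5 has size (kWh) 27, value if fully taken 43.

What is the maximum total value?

166

Best value per unit of size first: Line 11 60/8≈7.5, Line 17 32/13≈2.46, Line 5 43/27≈1.59, Line 3 18/13≈1.38, Line 9 6/5≈1.2, Line 8 5/9≈0.556, Line 16 9/27≈0.333.
Take all of Line 11 (8 kWh, value 60) ; 73 kWh left.
All 13 kWh of Line 17 fit (value 32) ; 60 remain.
All 27 kWh of Line 5 fit (value 43) ; 33 remain.
Line 3: take in full, 13 kWh for value 18 ; 20 left.
Take all of Line 9 (5 kWh, value 6) ; 15 kWh left.
Take all of Line 8 (9 kWh, value 5) ; 6 kWh left.
Only 6 kWh remain; take 6/27 of Line 16 for value 9×6/27 = 2.
Total value = 166.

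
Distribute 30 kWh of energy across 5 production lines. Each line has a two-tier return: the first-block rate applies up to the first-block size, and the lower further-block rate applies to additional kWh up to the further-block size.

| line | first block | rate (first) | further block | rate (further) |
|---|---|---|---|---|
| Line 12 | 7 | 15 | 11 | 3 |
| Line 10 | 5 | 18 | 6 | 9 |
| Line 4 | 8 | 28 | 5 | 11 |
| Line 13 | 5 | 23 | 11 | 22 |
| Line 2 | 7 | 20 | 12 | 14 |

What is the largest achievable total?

701

Order all 10 blocks by rate: Line 4/T1 28 > Line 13/T1 23 > Line 13/T2 22 > Line 2/T1 20 > Line 10/T1 18 > Line 12/T1 15 > Line 2/T2 14 > Line 4/T2 11 > Line 10/T2 9 > Line 12/T2 3.
Line 4/T1 (28): +8 → 22 left.
Line 13 T1 at 23: fill all 5 → 17 left.
Line 13 T2 at 22: fill all 11 → 6 left.
Line 2 T1 at 20: only 6 left, fill 6.
Total = 28×8 + 23×5 + 22×11 + 20×6 = 701.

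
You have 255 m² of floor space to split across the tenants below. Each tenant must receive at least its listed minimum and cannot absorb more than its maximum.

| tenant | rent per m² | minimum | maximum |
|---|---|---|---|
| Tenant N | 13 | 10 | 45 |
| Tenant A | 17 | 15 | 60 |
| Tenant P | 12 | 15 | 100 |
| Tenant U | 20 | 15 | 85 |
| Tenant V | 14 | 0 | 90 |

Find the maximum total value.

4220

Meeting every minimum uses 10+15+15+15+0 = 55 m², leaving 200.
Highest rent per m² first: Tenant U 20 > Tenant A 17 > Tenant V 14 > Tenant N 13 > Tenant P 12.
Give Tenant U 70 more to hit its cap of 85 ; 130 left.
Tenant A takes 45 more to reach its cap of 60 ; 85 left.
Tenant V has room for 90 more but only 85 remain, so it gets 85.
Total = 13×10 + 17×60 + 12×15 + 20×85 + 14×85 = 4220.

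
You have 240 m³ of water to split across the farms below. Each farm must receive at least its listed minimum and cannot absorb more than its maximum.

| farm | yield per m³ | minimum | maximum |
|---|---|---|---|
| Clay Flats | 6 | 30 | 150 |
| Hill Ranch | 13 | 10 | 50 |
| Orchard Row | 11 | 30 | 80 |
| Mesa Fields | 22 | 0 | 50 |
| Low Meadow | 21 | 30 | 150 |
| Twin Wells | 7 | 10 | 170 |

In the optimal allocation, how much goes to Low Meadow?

Meeting every minimum uses 30+10+30+0+30+10 = 110 m³, leaving 130.
Order the farms by yield per m³: Mesa Fields 22 > Low Meadow 21 > Hill Ranch 13 > Orchard Row 11 > Twin Wells 7 > Clay Flats 6.
Give Mesa Fields 50 more to hit its cap of 50 → 80 left.
Low Meadow has room for 120 more but only 80 remain, so it gets 110.

110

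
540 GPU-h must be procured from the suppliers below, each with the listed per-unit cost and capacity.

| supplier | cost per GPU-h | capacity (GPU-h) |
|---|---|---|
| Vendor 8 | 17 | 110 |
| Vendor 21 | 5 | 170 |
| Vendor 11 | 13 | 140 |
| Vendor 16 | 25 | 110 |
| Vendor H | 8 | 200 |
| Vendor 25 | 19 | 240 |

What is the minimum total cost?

Use suppliers in increasing cost order.
Vendor 21 (5): use full 170 → 370 GPU-h to go.
Vendor H at 8: take all 200 GPU-h → 170 still needed.
Take 140 from Vendor 11 at 13 → need 30 more.
Take 30 from Vendor 8 at 17 to finish.
Vendor 25, Vendor 16: unused.
Cost = 170×5 + 200×8 + 140×13 + 30×17 = 4780.

4780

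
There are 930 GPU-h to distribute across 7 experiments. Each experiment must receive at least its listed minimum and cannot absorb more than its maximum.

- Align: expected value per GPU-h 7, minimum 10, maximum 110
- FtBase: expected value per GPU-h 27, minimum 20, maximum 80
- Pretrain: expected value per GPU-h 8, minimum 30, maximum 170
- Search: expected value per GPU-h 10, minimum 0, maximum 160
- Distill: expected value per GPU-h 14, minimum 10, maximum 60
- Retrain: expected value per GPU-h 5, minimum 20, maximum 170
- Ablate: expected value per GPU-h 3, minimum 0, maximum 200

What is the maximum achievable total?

Meeting every minimum uses 10+20+30+0+10+20+0 = 90 GPU-h, leaving 840.
Order the experiments by expected value per GPU-h: FtBase 27 > Distill 14 > Search 10 > Pretrain 8 > Align 7 > Retrain 5 > Ablate 3.
FtBase: +60 to 80 (cap) → 780 left.
Distill: +50 to 60 (cap) → 730 left.
Search takes 160 more to reach its cap of 160 → 570 left.
Pretrain takes 140 more to reach its cap of 170 → 430 left.
Align: +100 to 110 (cap) → 330 left.
Retrain takes 150 more to reach its cap of 170 → 180 left.
Only 180 left; Ablate takes them to reach 180.
Total = 7×110 + 27×80 + 8×170 + 10×160 + 14×60 + 5×170 + 3×180 = 8120.

8120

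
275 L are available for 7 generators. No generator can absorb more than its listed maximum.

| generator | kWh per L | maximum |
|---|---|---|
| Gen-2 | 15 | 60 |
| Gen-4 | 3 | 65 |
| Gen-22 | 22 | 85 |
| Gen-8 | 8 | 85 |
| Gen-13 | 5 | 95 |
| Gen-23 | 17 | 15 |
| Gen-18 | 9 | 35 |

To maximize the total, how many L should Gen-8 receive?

Highest kWh per L first: Gen-22 22 > Gen-23 17 > Gen-2 15 > Gen-18 9 > Gen-8 8 > Gen-13 5 > Gen-4 3.
Give Gen-22 85 to hit its cap of 85 → 190 left.
Give Gen-23 15 to hit its cap of 15 → 175 left.
Give Gen-2 60 to hit its cap of 60 → 115 left.
Gen-18 takes 35 to reach its cap of 35 → 80 left.
Gen-8 has room for 85 but only 80 remain, so it gets 80.

80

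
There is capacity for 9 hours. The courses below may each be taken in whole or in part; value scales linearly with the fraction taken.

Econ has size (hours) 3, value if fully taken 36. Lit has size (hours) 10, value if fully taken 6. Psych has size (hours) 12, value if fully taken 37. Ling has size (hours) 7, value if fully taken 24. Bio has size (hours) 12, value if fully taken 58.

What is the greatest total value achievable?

65

Rank by value-to-size ratio: Econ 36/3≈12, Bio 58/12≈4.83, Ling 24/7≈3.43, Psych 37/12≈3.08, Lit 6/10≈0.6.
Econ: take in full, 3 hours for value 36 → 6 left.
6 hours left: a 6/12 share of Bio gives 58×6/12 = 29.
Total value = 65.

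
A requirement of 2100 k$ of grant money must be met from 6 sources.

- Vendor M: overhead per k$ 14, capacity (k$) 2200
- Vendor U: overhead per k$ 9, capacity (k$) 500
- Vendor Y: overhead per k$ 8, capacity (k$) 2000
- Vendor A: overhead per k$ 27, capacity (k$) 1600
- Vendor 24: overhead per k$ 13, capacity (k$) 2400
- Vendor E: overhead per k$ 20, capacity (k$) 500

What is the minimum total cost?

16900

Cheapest first:
Vendor Y (8): use full 2000 — 100 k$ to go.
Take 100 from Vendor U at 9 to finish.
Vendor 24, Vendor M, Vendor E, Vendor A: unused.
Cost = 2000×8 + 100×9 = 16900.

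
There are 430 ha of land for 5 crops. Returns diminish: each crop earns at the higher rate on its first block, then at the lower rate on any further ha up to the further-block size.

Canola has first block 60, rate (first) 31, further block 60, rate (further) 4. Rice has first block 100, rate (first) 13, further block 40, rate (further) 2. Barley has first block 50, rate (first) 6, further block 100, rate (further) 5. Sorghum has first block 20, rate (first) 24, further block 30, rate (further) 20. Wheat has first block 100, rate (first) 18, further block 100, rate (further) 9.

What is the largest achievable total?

7060

Rank every tier by rate: Canola/first 31 > Sorghum/first 24 > Sorghum/second 20 > Wheat/first 18 > Rice/first 13 > Wheat/second 9 > Barley/first 6 > Barley/second 5 > Canola/second 4 > Rice/second 2.
Canola/first (31): +60 → 370 left.
Fill Sorghum first block (20 at 24) → 350 left.
Sorghum/second (20): +30 → 320 left.
Fill Wheat first block (100 at 18) → 220 left.
Fill Rice first block (100 at 13) → 120 left.
Wheat second at 9: fill all 100 → 20 left.
Barley first at 6: only 20 left, fill 20.
Total = 31×60 + 24×20 + 20×30 + 18×100 + 13×100 + 9×100 + 6×20 = 7060.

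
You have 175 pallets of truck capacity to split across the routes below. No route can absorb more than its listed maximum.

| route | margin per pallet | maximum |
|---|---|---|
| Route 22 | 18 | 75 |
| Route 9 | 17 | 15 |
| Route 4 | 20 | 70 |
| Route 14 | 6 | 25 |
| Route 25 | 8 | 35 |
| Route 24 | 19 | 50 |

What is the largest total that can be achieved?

3340

Rank by margin per pallet: Route 4 20 > Route 24 19 > Route 22 18 > Route 9 17 > Route 25 8 > Route 14 6.
Route 4: +70 to 70 (cap) ; 105 left.
Give Route 24 50 to hit its cap of 50 ; 55 left.
Only 55 left; Route 22 takes them to reach 55.
Total = 18×55 + 20×70 + 19×50 = 3340.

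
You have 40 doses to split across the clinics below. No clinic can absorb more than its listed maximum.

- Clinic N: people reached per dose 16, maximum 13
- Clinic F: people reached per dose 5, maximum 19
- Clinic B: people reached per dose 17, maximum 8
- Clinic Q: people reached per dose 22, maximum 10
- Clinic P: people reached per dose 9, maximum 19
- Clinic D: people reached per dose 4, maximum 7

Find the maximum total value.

645

Highest people reached per dose first: Clinic Q 22 > Clinic B 17 > Clinic N 16 > Clinic P 9 > Clinic F 5 > Clinic D 4.
Clinic Q takes 10 to reach its cap of 10 — 30 left.
Give Clinic B 8 to hit its cap of 8 — 22 left.
Clinic N takes 13 to reach its cap of 13 — 9 left.
Clinic P: +9 (room for 19) → 9. Pool exhausted.
Total = 16×13 + 17×8 + 22×10 + 9×9 = 645.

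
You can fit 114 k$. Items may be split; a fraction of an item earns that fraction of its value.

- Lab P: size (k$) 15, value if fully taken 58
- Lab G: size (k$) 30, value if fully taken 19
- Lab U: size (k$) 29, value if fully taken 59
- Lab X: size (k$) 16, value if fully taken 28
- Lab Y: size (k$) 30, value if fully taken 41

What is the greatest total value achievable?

201.2

Best value per unit of size first: Lab P 58/15≈3.87, Lab U 59/29≈2.03, Lab X 28/16≈1.75, Lab Y 41/30≈1.37, Lab G 19/30≈0.633.
Take all of Lab P (15 k$, value 58) ; 99 k$ left.
Take all of Lab U (29 k$, value 59) ; 70 k$ left.
Lab X: take in full, 16 k$ for value 28 ; 54 left.
All 30 k$ of Lab Y fit (value 41) ; 24 remain.
Only 24 k$ remain; take 24/30 of Lab G for value 19×24/30 = 15.2.
Total value = 201.2.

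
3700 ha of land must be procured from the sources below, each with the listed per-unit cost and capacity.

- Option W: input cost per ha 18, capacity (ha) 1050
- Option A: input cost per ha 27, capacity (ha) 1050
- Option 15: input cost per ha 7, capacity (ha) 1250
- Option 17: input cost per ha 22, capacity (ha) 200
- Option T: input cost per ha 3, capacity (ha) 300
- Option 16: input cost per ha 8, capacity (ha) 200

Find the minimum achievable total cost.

53450

Use sources in increasing cost order.
Option T (3): use full 300 ; 3400 ha to go.
Option 15 (7): use full 1250 ; 2150 ha to go.
Take 200 from Option 16 at 8 ; need 1950 more.
Option W at 18: take all 1050 ha ; 900 still needed.
Option 17 at 22: take all 200 ha ; 700 still needed.
Take 700 from Option A at 27 to finish.
Cost = 300×3 + 1250×7 + 200×8 + 1050×18 + 200×22 + 700×27 = 53450.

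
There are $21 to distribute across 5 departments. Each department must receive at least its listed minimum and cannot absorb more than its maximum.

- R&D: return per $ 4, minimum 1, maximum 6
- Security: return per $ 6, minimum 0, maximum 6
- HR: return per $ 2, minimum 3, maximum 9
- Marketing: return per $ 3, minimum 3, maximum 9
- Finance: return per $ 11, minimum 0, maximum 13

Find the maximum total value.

168

Meeting every minimum uses 1+0+3+3+0 = 7 $, leaving 14.
Rank by return per $: Finance 11 > Security 6 > R&D 4 > Marketing 3 > HR 2.
Finance takes 13 more to reach its cap of 13 → 1 left.
Security: +1 (room for 6) → 1. Pool exhausted.
Total = 4×1 + 6×1 + 2×3 + 3×3 + 11×13 = 168.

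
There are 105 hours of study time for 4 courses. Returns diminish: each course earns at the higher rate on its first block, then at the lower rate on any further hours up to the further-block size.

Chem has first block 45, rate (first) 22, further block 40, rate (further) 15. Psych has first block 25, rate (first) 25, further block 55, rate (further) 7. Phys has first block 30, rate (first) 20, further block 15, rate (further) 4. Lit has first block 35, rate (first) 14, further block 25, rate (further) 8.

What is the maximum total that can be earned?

Rank every tier by rate: Psych/first 25 > Chem/first 22 > Phys/first 20 > Chem/second 15 > Lit/first 14 > Lit/second 8 > Psych/second 7 > Phys/second 4.
Psych/first (25): +25 → 80 left.
Fill Chem first block (45 at 22) → 35 left.
Phys first at 20: fill all 30 → 5 left.
5 remain; put them into Chem second at 15.
Total = 25×25 + 22×45 + 20×30 + 15×5 = 2290.

2290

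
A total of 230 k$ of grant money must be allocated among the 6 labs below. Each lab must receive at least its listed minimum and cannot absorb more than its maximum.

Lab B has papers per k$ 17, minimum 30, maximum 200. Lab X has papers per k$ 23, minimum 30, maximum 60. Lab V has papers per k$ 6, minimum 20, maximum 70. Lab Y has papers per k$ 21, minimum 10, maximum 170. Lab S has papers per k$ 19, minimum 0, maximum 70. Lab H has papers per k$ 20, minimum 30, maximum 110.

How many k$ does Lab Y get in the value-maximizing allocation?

Meeting every minimum uses 30+30+20+10+0+30 = 120 k$, leaving 110.
Rank by papers per k$: Lab X 23 > Lab Y 21 > Lab H 20 > Lab S 19 > Lab B 17 > Lab V 6.
Give Lab X 30 more to hit its cap of 60 → 80 left.
Lab Y has room for 160 more but only 80 remain, so it gets 90.

90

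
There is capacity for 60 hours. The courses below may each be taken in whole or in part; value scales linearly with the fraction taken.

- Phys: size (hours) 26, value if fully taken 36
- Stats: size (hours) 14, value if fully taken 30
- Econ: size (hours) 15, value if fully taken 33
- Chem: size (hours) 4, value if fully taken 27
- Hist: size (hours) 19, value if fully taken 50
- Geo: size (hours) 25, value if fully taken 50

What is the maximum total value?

156

Sort by value density: Chem 27/4≈6.75, Hist 50/19≈2.63, Econ 33/15≈2.2, Stats 30/14≈2.14, Geo 50/25≈2, Phys 36/26≈1.38.
Chem: take in full, 4 hours for value 27 ; 56 left.
Take all of Hist (19 hours, value 50) ; 37 hours left.
All 15 hours of Econ fit (value 33) ; 22 remain.
Take all of Stats (14 hours, value 30) ; 8 hours left.
8 hours left: a 8/25 share of Geo gives 50×8/25 = 16.
Total value = 156.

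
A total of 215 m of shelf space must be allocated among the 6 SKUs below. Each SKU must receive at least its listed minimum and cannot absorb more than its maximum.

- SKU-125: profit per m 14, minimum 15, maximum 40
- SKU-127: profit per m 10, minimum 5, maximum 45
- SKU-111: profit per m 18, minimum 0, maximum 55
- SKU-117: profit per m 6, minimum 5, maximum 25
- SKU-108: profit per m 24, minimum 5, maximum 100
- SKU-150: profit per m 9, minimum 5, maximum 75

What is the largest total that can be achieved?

Meeting every minimum uses 15+5+0+5+5+5 = 35 m, leaving 180.
Rank by profit per m: SKU-108 24 > SKU-111 18 > SKU-125 14 > SKU-127 10 > SKU-150 9 > SKU-117 6.
SKU-108: +95 to 100 (cap) → 85 left.
SKU-111 takes 55 more to reach its cap of 55 → 30 left.
Give SKU-125 25 more to hit its cap of 40 → 5 left.
SKU-127: +5 (room for 40) → 10. Pool exhausted.
Total = 14×40 + 10×10 + 18×55 + 6×5 + 24×100 + 9×5 = 4125.

4125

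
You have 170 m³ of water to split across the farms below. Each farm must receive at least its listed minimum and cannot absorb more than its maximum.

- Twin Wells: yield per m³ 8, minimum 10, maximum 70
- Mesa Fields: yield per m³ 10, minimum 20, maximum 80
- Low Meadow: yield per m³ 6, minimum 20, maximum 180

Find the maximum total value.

1480

Meeting every minimum uses 10+20+20 = 50 m³, leaving 120.
Rank by yield per m³: Mesa Fields 10 > Twin Wells 8 > Low Meadow 6.
Give Mesa Fields 60 more to hit its cap of 80 — 60 left.
Twin Wells takes 60 more to reach its cap of 70 — 0 left.
Total = 8×70 + 10×80 + 6×20 = 1480.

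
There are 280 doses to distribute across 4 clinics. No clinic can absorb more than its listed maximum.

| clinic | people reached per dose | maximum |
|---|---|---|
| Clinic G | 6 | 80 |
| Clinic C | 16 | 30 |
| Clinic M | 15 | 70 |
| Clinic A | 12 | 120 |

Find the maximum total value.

Highest people reached per dose first: Clinic C 16 > Clinic M 15 > Clinic A 12 > Clinic G 6.
Clinic C: +30 to 30 (cap) → 250 left.
Give Clinic M 70 to hit its cap of 70 → 180 left.
Clinic A: +120 to 120 (cap) → 60 left.
Clinic G has room for 80 but only 60 remain, so it gets 60.
Total = 6×60 + 16×30 + 15×70 + 12×120 = 3330.

3330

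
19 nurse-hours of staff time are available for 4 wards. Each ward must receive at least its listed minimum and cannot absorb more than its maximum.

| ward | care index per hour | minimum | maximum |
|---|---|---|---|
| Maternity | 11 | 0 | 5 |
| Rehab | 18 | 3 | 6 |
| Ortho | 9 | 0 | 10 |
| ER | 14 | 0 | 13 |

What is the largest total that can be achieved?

Meeting every minimum uses 0+3+0+0 = 3 nurse-hours, leaving 16.
Order the wards by care index per hour: Rehab 18 > ER 14 > Maternity 11 > Ortho 9.
Rehab takes 3 more to reach its cap of 6 ; 13 left.
ER: +13 to 13 (cap) ; 0 left.
Total = 18×6 + 14×13 = 290.

290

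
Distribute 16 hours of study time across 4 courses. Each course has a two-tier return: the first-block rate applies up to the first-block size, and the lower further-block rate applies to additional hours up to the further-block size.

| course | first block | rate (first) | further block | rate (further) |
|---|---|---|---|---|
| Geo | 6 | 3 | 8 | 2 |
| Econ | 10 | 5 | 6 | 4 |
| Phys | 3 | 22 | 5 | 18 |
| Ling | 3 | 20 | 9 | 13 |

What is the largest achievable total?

Rank every tier by rate: Phys/first 22 > Ling/first 20 > Phys/second 18 > Ling/second 13 > Econ/first 5 > Econ/second 4 > Geo/first 3 > Geo/second 2.
Phys/first (22): +3 ; 13 left.
Fill Ling first block (3 at 20) ; 10 left.
Fill Phys second block (5 at 18) ; 5 left.
5 remain; put them into Ling second at 13.
Total = 22×3 + 20×3 + 18×5 + 13×5 = 281.

281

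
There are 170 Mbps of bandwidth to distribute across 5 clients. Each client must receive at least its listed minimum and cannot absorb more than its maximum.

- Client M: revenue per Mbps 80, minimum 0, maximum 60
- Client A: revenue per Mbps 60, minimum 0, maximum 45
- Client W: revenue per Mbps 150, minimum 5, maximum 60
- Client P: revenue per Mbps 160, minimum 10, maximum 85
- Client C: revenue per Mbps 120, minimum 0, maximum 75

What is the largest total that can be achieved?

Meeting every minimum uses 0+0+5+10+0 = 15 Mbps, leaving 155.
Rank by revenue per Mbps: Client P 160 > Client W 150 > Client C 120 > Client M 80 > Client A 60.
Client P: +75 to 85 (cap) → 80 left.
Client W takes 55 more to reach its cap of 60 → 25 left.
Only 25 left; Client C takes them to reach 25.
Total = 150×60 + 160×85 + 120×25 = 25600.

25600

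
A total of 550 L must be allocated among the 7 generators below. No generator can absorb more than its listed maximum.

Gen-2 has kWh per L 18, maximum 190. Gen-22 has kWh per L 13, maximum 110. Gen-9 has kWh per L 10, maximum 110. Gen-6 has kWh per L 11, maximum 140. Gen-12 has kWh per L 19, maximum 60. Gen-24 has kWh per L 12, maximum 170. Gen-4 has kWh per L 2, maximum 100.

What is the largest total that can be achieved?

Rank by kWh per L: Gen-12 19 > Gen-2 18 > Gen-22 13 > Gen-24 12 > Gen-6 11 > Gen-9 10 > Gen-4 2.
Give Gen-12 60 to hit its cap of 60 ; 490 left.
Gen-2: +190 to 190 (cap) ; 300 left.
Give Gen-22 110 to hit its cap of 110 ; 190 left.
Gen-24 takes 170 to reach its cap of 170 ; 20 left.
Gen-6: +20 (room for 140) → 20. Pool exhausted.
Total = 18×190 + 13×110 + 11×20 + 19×60 + 12×170 = 8250.

8250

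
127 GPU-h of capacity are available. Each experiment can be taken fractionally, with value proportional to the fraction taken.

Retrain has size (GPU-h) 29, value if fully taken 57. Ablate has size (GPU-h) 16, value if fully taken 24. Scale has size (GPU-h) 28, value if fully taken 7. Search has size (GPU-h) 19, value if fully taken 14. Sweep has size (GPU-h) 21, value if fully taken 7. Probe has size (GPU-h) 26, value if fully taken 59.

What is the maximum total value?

Best value per unit of size first: Probe 59/26≈2.27, Retrain 57/29≈1.97, Ablate 24/16≈1.5, Search 14/19≈0.737, Sweep 7/21≈0.333, Scale 7/28≈0.25.
Probe: take in full, 26 GPU-h for value 59 ; 101 left.
Retrain: take in full, 29 GPU-h for value 57 ; 72 left.
All 16 GPU-h of Ablate fit (value 24) ; 56 remain.
Take all of Search (19 GPU-h, value 14) ; 37 GPU-h left.
Take all of Sweep (21 GPU-h, value 7) ; 16 GPU-h left.
16 GPU-h left: a 16/28 share of Scale gives 7×16/28 = 4.
Total value = 165.

165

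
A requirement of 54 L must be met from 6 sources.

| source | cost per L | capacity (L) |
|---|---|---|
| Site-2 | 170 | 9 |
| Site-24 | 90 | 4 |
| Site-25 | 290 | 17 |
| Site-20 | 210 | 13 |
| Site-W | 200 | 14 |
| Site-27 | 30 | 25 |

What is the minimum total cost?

Cheapest first:
Site-27 at 30: take all 25 L → 29 still needed.
Take 4 from Site-24 at 90 → need 25 more.
Site-2 at 170: take all 9 L → 16 still needed.
Site-W at 200: take all 14 L → 2 still needed.
Site-20 (210): take the remaining 2 → done.
Site-25: unused.
Cost = 25×30 + 4×90 + 9×170 + 14×200 + 2×210 = 5860.

5860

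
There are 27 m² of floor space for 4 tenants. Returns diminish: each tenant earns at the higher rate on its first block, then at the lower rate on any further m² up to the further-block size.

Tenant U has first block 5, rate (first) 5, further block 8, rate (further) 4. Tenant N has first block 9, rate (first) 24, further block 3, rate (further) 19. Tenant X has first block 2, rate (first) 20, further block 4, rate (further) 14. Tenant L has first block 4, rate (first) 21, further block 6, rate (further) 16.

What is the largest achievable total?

Rank every tier by rate: Tenant N/first 24 > Tenant L/first 21 > Tenant X/first 20 > Tenant N/second 19 > Tenant L/second 16 > Tenant X/second 14 > Tenant U/first 5 > Tenant U/second 4.
Tenant N/first (24): +9 — 18 left.
Tenant L/first (21): +4 — 14 left.
Tenant X/first (20): +2 — 12 left.
Tenant N/second (19): +3 — 9 left.
Tenant L second at 16: fill all 6 — 3 left.
3 remain; put them into Tenant X second at 14.
Total = 24×9 + 21×4 + 20×2 + 19×3 + 16×6 + 14×3 = 535.

535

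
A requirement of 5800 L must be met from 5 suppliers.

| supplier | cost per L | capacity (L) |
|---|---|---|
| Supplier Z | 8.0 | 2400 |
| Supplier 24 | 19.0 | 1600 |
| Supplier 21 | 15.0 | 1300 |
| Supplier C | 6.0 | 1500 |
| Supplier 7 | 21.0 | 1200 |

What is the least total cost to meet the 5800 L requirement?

Cheapest first:
Take 1500 from Supplier C at 6.0 → need 4300 more.
Supplier Z (8.0): use full 2400 → 1900 L to go.
Supplier 21 (15.0): use full 1300 → 600 L to go.
Take 600 from Supplier 24 at 19.0 to finish.
Supplier 7: unused.
Cost = 1500×6.0 + 2400×8.0 + 1300×15.0 + 600×19.0 = 59100.

59100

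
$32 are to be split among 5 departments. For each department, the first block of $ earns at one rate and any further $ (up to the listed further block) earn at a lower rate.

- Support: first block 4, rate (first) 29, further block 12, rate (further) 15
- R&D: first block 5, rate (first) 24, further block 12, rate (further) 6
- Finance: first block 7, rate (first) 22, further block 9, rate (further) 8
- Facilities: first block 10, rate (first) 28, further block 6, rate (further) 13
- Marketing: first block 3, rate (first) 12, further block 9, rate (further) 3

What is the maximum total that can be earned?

Treat each block as its own option and order by rate: Support/T1 29 > Facilities/T1 28 > R&D/T1 24 > Finance/T1 22 > Support/T2 15 > Facilities/T2 13 > Marketing/T1 12 > Finance/T2 8 > R&D/T2 6 > Marketing/T2 3.
Support T1 at 29: fill all 4 → 28 left.
Facilities/T1 (28): +10 → 18 left.
Fill R&D T1 block (5 at 24) → 13 left.
Fill Finance T1 block (7 at 22) → 6 left.
Support/T2: +6 of 12 at 15; pool empty.
Total = 29×4 + 28×10 + 24×5 + 22×7 + 15×6 = 760.

760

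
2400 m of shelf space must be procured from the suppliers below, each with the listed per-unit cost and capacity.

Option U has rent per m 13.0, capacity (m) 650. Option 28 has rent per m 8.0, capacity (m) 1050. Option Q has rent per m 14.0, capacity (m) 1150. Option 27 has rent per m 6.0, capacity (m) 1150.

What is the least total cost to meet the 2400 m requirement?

Fill from the cheapest supplier first.
Take 1150 from Option 27 at 6.0 → need 1250 more.
Option 28 (8.0): use full 1050 → 200 m to go.
Take 200 from Option U at 13.0 to finish.
Option Q: unused.
Cost = 1150×6.0 + 1050×8.0 + 200×13.0 = 17900.

17900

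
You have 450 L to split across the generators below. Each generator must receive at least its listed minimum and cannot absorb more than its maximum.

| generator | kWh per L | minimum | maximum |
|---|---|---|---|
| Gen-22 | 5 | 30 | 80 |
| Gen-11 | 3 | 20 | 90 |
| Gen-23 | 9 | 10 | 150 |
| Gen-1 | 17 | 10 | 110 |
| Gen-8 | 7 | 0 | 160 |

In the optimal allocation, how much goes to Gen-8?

Meeting every minimum uses 30+20+10+10+0 = 70 L, leaving 380.
Order the generators by kWh per L: Gen-1 17 > Gen-23 9 > Gen-8 7 > Gen-22 5 > Gen-11 3.
Gen-1 takes 100 more to reach its cap of 110 → 280 left.
Give Gen-23 140 more to hit its cap of 150 → 140 left.
Gen-8: +140 (room for 160) → 140. Pool exhausted.

140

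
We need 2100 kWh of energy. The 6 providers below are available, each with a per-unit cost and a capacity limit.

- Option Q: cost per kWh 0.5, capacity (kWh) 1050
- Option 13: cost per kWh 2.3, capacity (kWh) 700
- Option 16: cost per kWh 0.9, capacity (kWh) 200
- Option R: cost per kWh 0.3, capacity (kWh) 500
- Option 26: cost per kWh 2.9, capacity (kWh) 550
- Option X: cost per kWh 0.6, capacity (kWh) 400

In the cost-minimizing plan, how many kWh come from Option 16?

150

Fill from the cheapest provider first.
Option R (0.3): use full 500 — 1600 kWh to go.
Take 1050 from Option Q at 0.5 — need 550 more.
Take 400 from Option X at 0.6 — need 150 more.
Take 150 from Option 16 at 0.9 to finish.
Option 13, Option 26: unused.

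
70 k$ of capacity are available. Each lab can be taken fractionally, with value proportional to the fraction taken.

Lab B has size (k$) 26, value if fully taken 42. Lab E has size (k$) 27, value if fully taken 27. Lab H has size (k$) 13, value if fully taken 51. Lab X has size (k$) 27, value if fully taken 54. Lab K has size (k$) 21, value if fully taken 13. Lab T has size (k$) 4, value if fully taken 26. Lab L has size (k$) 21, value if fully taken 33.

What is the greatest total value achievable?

173

Rank by value-to-size ratio: Lab T 26/4≈6.5, Lab H 51/13≈3.92, Lab X 54/27≈2, Lab B 42/26≈1.62, Lab L 33/21≈1.57, Lab E 27/27≈1, Lab K 13/21≈0.619.
Take all of Lab T (4 k$, value 26) → 66 k$ left.
All 13 k$ of Lab H fit (value 51) → 53 remain.
All 27 k$ of Lab X fit (value 54) → 26 remain.
Lab B: take in full, 26 k$ for value 42 → 0 left.
Total value = 173.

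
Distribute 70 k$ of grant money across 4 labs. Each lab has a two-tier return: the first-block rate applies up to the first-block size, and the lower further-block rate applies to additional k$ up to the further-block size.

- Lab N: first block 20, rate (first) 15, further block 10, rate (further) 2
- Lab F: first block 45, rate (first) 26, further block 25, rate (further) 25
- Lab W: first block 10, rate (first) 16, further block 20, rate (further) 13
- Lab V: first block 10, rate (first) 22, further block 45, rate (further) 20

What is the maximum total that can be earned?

1795

Order all 8 blocks by rate: Lab F/T1 26 > Lab F/T2 25 > Lab V/T1 22 > Lab V/T2 20 > Lab W/T1 16 > Lab N/T1 15 > Lab W/T2 13 > Lab N/T2 2.
Lab F/T1 (26): +45 — 25 left.
Lab F T2 at 25: fill all 25 — 0 left.
Total = 26×45 + 25×25 = 1795.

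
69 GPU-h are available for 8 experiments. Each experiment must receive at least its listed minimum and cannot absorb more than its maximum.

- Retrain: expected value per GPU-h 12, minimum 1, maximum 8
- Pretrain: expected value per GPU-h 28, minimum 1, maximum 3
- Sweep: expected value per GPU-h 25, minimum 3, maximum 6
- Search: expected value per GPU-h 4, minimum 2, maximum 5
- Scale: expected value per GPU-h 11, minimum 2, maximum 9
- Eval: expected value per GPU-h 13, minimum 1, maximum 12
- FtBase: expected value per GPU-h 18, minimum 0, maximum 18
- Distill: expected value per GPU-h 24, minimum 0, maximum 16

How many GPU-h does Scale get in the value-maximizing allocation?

Meeting every minimum uses 1+1+3+2+2+1+0+0 = 10 GPU-h, leaving 59.
Highest expected value per GPU-h first: Pretrain 28 > Sweep 25 > Distill 24 > FtBase 18 > Eval 13 > Retrain 12 > Scale 11 > Search 4.
Pretrain: +2 to 3 (cap) ; 57 left.
Give Sweep 3 more to hit its cap of 6 ; 54 left.
Distill: +16 to 16 (cap) ; 38 left.
FtBase takes 18 more to reach its cap of 18 ; 20 left.
Eval: +11 to 12 (cap) ; 9 left.
Retrain: +7 to 8 (cap) ; 2 left.
Scale: +2 (room for 7) → 4. Pool exhausted.

4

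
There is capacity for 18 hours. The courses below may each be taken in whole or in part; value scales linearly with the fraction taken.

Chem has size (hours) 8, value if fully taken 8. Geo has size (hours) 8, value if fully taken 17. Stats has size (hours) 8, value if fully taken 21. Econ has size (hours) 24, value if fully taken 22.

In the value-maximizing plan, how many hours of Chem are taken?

2

Rank by value-to-size ratio: Stats 21/8≈2.62, Geo 17/8≈2.12, Chem 8/8≈1, Econ 22/24≈0.917.
Take all of Stats (8 hours, value 21) — 10 hours left.
Geo: take in full, 8 hours for value 17 — 2 left.
2 hours left: a 2/8 share of Chem gives 8×2/8 = 2.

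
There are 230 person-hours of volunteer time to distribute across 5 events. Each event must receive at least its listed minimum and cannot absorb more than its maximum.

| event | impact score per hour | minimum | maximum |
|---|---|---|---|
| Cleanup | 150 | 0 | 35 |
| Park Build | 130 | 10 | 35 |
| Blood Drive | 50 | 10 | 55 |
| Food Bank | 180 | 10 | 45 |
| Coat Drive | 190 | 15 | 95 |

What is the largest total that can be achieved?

Meeting every minimum uses 0+10+10+10+15 = 45 person-hours, leaving 185.
Order the events by impact score per hour: Coat Drive 190 > Food Bank 180 > Cleanup 150 > Park Build 130 > Blood Drive 50.
Coat Drive takes 80 more to reach its cap of 95 — 105 left.
Food Bank: +35 to 45 (cap) — 70 left.
Give Cleanup 35 more to hit its cap of 35 — 35 left.
Park Build takes 25 more to reach its cap of 35 — 10 left.
Blood Drive has room for 45 more but only 10 remain, so it gets 20.
Total = 150×35 + 130×35 + 50×20 + 180×45 + 190×95 = 36950.

36950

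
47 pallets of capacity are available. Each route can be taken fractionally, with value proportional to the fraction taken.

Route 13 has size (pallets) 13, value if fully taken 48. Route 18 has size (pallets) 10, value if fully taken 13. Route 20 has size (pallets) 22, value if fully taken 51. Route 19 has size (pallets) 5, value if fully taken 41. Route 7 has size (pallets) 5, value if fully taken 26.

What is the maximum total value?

Sort by value density: Route 19 41/5≈8.2, Route 7 26/5≈5.2, Route 13 48/13≈3.69, Route 20 51/22≈2.32, Route 18 13/10≈1.3.
All 5 pallets of Route 19 fit (value 41) → 42 remain.
All 5 pallets of Route 7 fit (value 26) → 37 remain.
All 13 pallets of Route 13 fit (value 48) → 24 remain.
Route 20: take in full, 22 pallets for value 51 → 2 left.
Only 2 pallets remain; take 2/10 of Route 18 for value 13×2/10 = 2.6.
Total value = 168.6.

168.6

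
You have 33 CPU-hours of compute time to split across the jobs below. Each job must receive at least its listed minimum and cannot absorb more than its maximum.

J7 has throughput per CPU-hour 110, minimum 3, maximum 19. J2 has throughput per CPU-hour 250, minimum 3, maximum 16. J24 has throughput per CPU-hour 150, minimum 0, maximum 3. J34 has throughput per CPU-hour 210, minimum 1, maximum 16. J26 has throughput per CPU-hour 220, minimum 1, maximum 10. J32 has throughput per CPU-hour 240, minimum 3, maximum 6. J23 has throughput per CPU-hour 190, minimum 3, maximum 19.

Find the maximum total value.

7430

Meeting every minimum uses 3+3+0+1+1+3+3 = 14 CPU-hours, leaving 19.
Order the jobs by throughput per CPU-hour: J2 250 > J32 240 > J26 220 > J34 210 > J23 190 > J24 150 > J7 110.
J2: +13 to 16 (cap) ; 6 left.
J32 takes 3 more to reach its cap of 6 ; 3 left.
J26 has room for 9 more but only 3 remain, so it gets 4.
Total = 110×3 + 250×16 + 210×1 + 220×4 + 240×6 + 190×3 = 7430.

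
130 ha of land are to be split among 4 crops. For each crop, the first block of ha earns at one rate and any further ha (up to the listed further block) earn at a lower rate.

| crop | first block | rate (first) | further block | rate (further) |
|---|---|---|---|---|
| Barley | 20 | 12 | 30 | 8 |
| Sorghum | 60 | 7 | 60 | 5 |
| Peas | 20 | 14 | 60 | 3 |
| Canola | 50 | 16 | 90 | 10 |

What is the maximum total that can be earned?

Treat each block as its own option and order by rate: Canola/first 16 > Peas/first 14 > Barley/first 12 > Canola/second 10 > Barley/second 8 > Sorghum/first 7 > Sorghum/second 5 > Peas/second 3.
Canola first at 16: fill all 50 ; 80 left.
Fill Peas first block (20 at 14) ; 60 left.
Barley first at 12: fill all 20 ; 40 left.
40 remain; put them into Canola second at 10.
Total = 16×50 + 14×20 + 12×20 + 10×40 = 1720.

1720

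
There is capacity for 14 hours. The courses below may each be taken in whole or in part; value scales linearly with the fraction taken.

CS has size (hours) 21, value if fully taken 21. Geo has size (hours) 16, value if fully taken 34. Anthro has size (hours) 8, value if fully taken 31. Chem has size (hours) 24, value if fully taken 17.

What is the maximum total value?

Rank by value-to-size ratio: Anthro 31/8≈3.88, Geo 34/16≈2.12, CS 21/21≈1, Chem 17/24≈0.708.
All 8 hours of Anthro fit (value 31) — 6 remain.
Only 6 hours remain; take 6/16 of Geo for value 34×6/16 = 12.75.
Total value = 43.75.

43.75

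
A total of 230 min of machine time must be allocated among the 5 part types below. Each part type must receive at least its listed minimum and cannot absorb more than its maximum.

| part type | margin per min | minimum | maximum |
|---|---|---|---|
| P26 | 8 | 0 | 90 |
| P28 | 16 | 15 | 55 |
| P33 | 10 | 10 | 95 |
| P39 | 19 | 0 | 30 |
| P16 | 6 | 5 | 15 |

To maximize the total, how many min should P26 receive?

45

Meeting every minimum uses 0+15+10+0+5 = 30 min, leaving 200.
Rank by margin per min: P39 19 > P28 16 > P33 10 > P26 8 > P16 6.
P39 takes 30 more to reach its cap of 30 ; 170 left.
P28 takes 40 more to reach its cap of 55 ; 130 left.
Give P33 85 more to hit its cap of 95 ; 45 left.
P26: +45 (room for 90) → 45. Pool exhausted.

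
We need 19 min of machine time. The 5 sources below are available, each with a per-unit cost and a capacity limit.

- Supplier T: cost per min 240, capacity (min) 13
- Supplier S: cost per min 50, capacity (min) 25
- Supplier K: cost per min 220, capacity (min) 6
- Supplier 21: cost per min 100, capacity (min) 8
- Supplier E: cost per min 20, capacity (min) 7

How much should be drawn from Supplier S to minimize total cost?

Cheapest first:
Supplier E at 20: take all 7 min ; 12 still needed.
Supplier S at 50: take 12 of its 25 ; requirement met.
Supplier 21, Supplier K, Supplier T: unused.

12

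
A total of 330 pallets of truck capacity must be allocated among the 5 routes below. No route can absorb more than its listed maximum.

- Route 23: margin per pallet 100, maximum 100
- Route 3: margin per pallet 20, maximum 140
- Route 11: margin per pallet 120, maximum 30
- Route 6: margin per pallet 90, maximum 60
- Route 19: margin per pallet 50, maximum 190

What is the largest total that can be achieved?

Rank by margin per pallet: Route 11 120 > Route 23 100 > Route 6 90 > Route 19 50 > Route 3 20.
Route 11 takes 30 to reach its cap of 30 — 300 left.
Route 23 takes 100 to reach its cap of 100 — 200 left.
Give Route 6 60 to hit its cap of 60 — 140 left.
Route 19: +140 (room for 190) → 140. Pool exhausted.
Total = 100×100 + 120×30 + 90×60 + 50×140 = 26000.

26000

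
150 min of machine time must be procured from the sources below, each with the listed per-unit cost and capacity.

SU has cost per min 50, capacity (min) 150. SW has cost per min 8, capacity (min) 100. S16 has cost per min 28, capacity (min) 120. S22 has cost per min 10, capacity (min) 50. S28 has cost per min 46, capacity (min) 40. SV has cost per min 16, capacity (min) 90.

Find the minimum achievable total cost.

1300

Cheapest first:
SW at 8: take all 100 min → 50 still needed.
Take 50 from S22 at 10 → need 0 more.
SV, S16, S28, SU: unused.
Cost = 100×8 + 50×10 = 1300.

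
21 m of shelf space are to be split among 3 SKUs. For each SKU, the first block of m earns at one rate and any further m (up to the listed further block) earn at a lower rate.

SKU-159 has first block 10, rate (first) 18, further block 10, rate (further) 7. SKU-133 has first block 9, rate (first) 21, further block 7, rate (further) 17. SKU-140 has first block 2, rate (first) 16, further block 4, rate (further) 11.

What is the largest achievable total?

403

Treat each block as its own option and order by rate: SKU-133/first 21 > SKU-159/first 18 > SKU-133/second 17 > SKU-140/first 16 > SKU-140/second 11 > SKU-159/second 7.
SKU-133/first (21): +9 → 12 left.
SKU-159 first at 18: fill all 10 → 2 left.
2 remain; put them into SKU-133 second at 17.
Total = 21×9 + 18×10 + 17×2 = 403.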